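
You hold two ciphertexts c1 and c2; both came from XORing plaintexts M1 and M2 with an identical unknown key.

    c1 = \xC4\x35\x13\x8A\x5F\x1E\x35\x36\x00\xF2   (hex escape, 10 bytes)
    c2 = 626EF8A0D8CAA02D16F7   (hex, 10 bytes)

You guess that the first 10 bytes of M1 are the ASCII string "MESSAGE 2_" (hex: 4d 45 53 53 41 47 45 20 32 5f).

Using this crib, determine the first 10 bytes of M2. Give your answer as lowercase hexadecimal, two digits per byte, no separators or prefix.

First, c1 ⊕ c2 = (M1 ⊕ K) ⊕ (M2 ⊕ K) = M1 ⊕ M2, so the key drops out. Then M2 = (M1 ⊕ M2) ⊕ M1 over the first 10 bytes.
byte 0: (c4 ⊕ 62) ⊕ 4d = a6 ⊕ 4d = eb
byte 1: (35 ⊕ 6e) ⊕ 45 = 5b ⊕ 45 = 1e
byte 2: (13 ⊕ f8) ⊕ 53 = eb ⊕ 53 = b8
byte 3: (8a ⊕ a0) ⊕ 53 = 2a ⊕ 53 = 79
byte 4: (5f ⊕ d8) ⊕ 41 = 87 ⊕ 41 = c6
byte 5: (1e ⊕ ca) ⊕ 47 = d4 ⊕ 47 = 93
byte 6: (35 ⊕ a0) ⊕ 45 = 95 ⊕ 45 = d0
byte 7: (36 ⊕ 2d) ⊕ 20 = 1b ⊕ 20 = 3b
byte 8: (00 ⊕ 16) ⊕ 32 = 16 ⊕ 32 = 24
byte 9: (f2 ⊕ f7) ⊕ 5f = 05 ⊕ 5f = 5a

eb1eb879c693d03b245a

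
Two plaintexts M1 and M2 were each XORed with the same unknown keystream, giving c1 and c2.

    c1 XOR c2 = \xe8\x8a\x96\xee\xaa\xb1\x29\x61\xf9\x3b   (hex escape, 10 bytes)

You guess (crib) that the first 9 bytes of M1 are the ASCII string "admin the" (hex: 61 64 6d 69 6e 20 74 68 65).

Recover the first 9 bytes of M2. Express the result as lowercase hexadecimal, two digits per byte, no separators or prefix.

89eefb87c4915d099c

Since c1 ⊕ c2 = M1 ⊕ M2, XORing with the guessed M1 bytes yields the corresponding M2 bytes: M2 = (c1 ⊕ c2) ⊕ M1.
e8 ^ 61 = 89
8a ^ 64 = ee
96 ^ 6d = fb
ee ^ 69 = 87
aa ^ 6e = c4
b1 ^ 20 = 91
29 ^ 74 = 5d
61 ^ 68 = 09
f9 ^ 65 = 9c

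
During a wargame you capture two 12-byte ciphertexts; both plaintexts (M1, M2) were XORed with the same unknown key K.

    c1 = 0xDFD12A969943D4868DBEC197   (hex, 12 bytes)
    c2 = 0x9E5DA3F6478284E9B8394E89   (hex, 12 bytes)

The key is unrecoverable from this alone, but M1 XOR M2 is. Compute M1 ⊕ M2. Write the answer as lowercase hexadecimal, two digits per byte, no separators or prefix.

418c8960dec1506f35878f1e

c1 ⊕ c2 = (M1 ⊕ K) ⊕ (M2 ⊕ K) = M1 ⊕ M2 — the shared key cancels under XOR.
df XOR 9e = 41
d1 XOR 5d = 8c
2a XOR a3 = 89
96 XOR f6 = 60
99 XOR 47 = de
43 XOR 82 = c1
d4 XOR 84 = 50
86 XOR e9 = 6f
8d XOR b8 = 35
be XOR 39 = 87
c1 XOR 4e = 8f
97 XOR 89 = 1e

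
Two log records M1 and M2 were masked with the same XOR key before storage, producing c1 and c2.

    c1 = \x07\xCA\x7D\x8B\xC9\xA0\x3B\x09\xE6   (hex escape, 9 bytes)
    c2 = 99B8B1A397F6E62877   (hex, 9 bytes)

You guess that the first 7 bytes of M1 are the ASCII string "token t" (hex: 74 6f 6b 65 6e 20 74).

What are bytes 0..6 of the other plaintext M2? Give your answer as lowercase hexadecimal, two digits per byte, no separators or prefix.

First, c1 ⊕ c2 = (M1 ⊕ K) ⊕ (M2 ⊕ K) = M1 ⊕ M2, so the key drops out. Then M2 = (M1 ⊕ M2) ⊕ M1 over the first 7 bytes.
byte 0: (07 ⊕ 99) ⊕ 74 = 9e ⊕ 74 = ea
byte 1: (ca ⊕ b8) ⊕ 6f = 72 ⊕ 6f = 1d
byte 2: (7d ⊕ b1) ⊕ 6b = cc ⊕ 6b = a7
byte 3: (8b ⊕ a3) ⊕ 65 = 28 ⊕ 65 = 4d
byte 4: (c9 ⊕ 97) ⊕ 6e = 5e ⊕ 6e = 30
byte 5: (a0 ⊕ f6) ⊕ 20 = 56 ⊕ 20 = 76
byte 6: (3b ⊕ e6) ⊕ 74 = dd ⊕ 74 = a9

ea1da74d3076a9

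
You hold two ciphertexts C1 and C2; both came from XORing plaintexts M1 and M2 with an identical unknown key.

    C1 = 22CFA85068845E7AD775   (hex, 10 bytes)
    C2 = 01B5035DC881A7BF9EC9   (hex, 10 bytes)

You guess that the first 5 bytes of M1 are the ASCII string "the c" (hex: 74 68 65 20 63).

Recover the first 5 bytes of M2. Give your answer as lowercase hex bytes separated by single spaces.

57 12 ce 2d c3

First, C1 ⊕ C2 = (M1 ⊕ K) ⊕ (M2 ⊕ K) = M1 ⊕ M2, so the key drops out. Then M2 = (M1 ⊕ M2) ⊕ M1 over the first 5 bytes.
byte 0: (22 ^ 01) ^ 74 = 23 ^ 74 = 57
byte 1: (cf ^ b5) ^ 68 = 7a ^ 68 = 12
byte 2: (a8 ^ 03) ^ 65 = ab ^ 65 = ce
byte 3: (50 ^ 5d) ^ 20 = 0d ^ 20 = 2d
byte 4: (68 ^ c8) ^ 63 = a0 ^ 63 = c3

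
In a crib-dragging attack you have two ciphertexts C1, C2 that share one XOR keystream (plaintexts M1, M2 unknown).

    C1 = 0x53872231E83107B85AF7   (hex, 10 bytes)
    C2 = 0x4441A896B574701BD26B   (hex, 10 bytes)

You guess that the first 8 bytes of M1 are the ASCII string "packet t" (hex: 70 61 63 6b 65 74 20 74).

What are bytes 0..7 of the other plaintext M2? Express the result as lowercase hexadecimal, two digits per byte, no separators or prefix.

67a7e9cc383157d7

First, C1 ⊕ C2 = (M1 ⊕ K) ⊕ (M2 ⊕ K) = M1 ⊕ M2, so the key drops out. Then M2 = (M1 ⊕ M2) ⊕ M1 over the first 8 bytes.
byte 0: (53 XOR 44) XOR 70 = 17 XOR 70 = 67
byte 1: (87 XOR 41) XOR 61 = c6 XOR 61 = a7
byte 2: (22 XOR a8) XOR 63 = 8a XOR 63 = e9
byte 3: (31 XOR 96) XOR 6b = a7 XOR 6b = cc
byte 4: (e8 XOR b5) XOR 65 = 5d XOR 65 = 38
byte 5: (31 XOR 74) XOR 74 = 45 XOR 74 = 31
byte 6: (07 XOR 70) XOR 20 = 77 XOR 20 = 57
byte 7: (b8 XOR 1b) XOR 74 = a3 XOR 74 = d7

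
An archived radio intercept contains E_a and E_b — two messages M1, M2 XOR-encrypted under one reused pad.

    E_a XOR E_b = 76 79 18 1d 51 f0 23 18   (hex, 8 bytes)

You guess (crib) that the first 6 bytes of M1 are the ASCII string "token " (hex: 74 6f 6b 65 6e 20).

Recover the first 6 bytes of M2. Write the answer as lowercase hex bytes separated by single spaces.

Since E_a ⊕ E_b = M1 ⊕ M2, XORing with the guessed M1 bytes yields the corresponding M2 bytes: M2 = (E_a ⊕ E_b) ⊕ M1.
76 ^ 74 = 02
79 ^ 6f = 16
18 ^ 6b = 73
1d ^ 65 = 78
51 ^ 6e = 3f
f0 ^ 20 = d0

02 16 73 78 3f d0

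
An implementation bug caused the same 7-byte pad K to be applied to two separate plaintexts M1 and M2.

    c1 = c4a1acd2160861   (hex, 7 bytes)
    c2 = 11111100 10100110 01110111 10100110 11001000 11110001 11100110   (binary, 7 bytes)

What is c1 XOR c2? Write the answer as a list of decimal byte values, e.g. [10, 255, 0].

c1 ⊕ c2 = (M1 ⊕ K) ⊕ (M2 ⊕ K) = M1 ⊕ M2 — the shared key cancels under XOR.
c4 XOR fc = 38
a1 XOR a6 = 07
ac XOR 77 = db
d2 XOR a6 = 74
16 XOR c8 = de
08 XOR f1 = f9
61 XOR e6 = 87

[56, 7, 219, 116, 222, 249, 135]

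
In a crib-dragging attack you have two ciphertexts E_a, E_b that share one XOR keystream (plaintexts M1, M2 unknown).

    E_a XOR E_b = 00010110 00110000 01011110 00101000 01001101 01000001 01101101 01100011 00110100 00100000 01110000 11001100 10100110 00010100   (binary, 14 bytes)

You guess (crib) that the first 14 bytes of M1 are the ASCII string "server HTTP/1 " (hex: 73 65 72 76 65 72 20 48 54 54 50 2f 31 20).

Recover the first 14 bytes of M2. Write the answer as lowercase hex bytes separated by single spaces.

Since E_a ⊕ E_b = M1 ⊕ M2, XORing with the guessed M1 bytes yields the corresponding M2 bytes: M2 = (E_a ⊕ E_b) ⊕ M1.
byte 0: 16 ^ 73 = 65
byte 1: 30 ^ 65 = 55
byte 2: 5e ^ 72 = 2c
byte 3: 28 ^ 76 = 5e
byte 4: 4d ^ 65 = 28
byte 5: 41 ^ 72 = 33
byte 6: 6d ^ 20 = 4d
byte 7: 63 ^ 48 = 2b
byte 8: 34 ^ 54 = 60
byte 9: 20 ^ 54 = 74
byte 10: 70 ^ 50 = 20
byte 11: cc ^ 2f = e3
byte 12: a6 ^ 31 = 97
byte 13: 14 ^ 20 = 34

65 55 2c 5e 28 33 4d 2b 60 74 20 e3 97 34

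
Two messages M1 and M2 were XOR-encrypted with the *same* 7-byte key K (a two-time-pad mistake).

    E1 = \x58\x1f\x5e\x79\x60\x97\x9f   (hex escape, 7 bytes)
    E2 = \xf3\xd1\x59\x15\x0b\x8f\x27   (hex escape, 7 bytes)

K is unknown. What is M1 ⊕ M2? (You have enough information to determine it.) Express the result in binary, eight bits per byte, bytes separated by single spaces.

10101011 11001110 00000111 01101100 01101011 00011000 10111000

E1 ⊕ E2 = (M1 ⊕ K) ⊕ (M2 ⊕ K) = M1 ⊕ M2 — the shared key cancels under XOR.
byte 0: 58 XOR f3 = ab
byte 1: 1f XOR d1 = ce
byte 2: 5e XOR 59 = 07
byte 3: 79 XOR 15 = 6c
byte 4: 60 XOR 0b = 6b
byte 5: 97 XOR 8f = 18
byte 6: 9f XOR 27 = b8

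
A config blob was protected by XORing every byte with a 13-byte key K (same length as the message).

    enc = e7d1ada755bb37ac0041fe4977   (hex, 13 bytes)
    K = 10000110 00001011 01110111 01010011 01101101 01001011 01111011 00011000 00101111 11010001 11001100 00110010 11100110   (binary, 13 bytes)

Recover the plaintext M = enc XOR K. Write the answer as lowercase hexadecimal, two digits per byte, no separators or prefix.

61dadaf438f04cb42f90327b91

231 xor 134 =  97
209 xor  11 = 218
173 xor 119 = 218
167 xor  83 = 244
 85 xor 109 =  56
187 xor  75 = 240
 55 xor 123 =  76
172 xor  24 = 180
  0 xor  47 =  47
 65 xor 209 = 144
254 xor 204 =  50
 73 xor  50 = 123
119 xor 230 = 145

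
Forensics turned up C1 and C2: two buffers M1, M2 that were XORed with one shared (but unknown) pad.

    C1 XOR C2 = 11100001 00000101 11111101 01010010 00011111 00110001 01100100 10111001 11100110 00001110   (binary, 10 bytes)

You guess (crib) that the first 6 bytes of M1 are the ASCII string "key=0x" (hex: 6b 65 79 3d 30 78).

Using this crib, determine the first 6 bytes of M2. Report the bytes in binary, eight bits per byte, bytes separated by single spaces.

Since C1 ⊕ C2 = M1 ⊕ M2, XORing with the guessed M1 bytes yields the corresponding M2 bytes: M2 = (C1 ⊕ C2) ⊕ M1.
byte 0: 225 XOR 107 = 138
byte 1:   5 XOR 101 =  96
byte 2: 253 XOR 121 = 132
byte 3:  82 XOR  61 = 111
byte 4:  31 XOR  48 =  47
byte 5:  49 XOR 120 =  73

10001010 01100000 10000100 01101111 00101111 01001001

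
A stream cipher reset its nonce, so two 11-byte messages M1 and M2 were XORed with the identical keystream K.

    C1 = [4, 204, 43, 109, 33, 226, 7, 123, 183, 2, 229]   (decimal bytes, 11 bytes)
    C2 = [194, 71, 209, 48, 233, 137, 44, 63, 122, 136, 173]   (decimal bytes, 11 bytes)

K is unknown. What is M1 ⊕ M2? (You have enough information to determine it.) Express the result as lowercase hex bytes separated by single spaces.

c6 8b fa 5d c8 6b 2b 44 cd 8a 48

C1 ⊕ C2 = (M1 ⊕ K) ⊕ (M2 ⊕ K) = M1 ⊕ M2 — the shared key cancels under XOR.
00000100 xor 11000010 = 11000110
11001100 xor 01000111 = 10001011
00101011 xor 11010001 = 11111010
01101101 xor 00110000 = 01011101
00100001 xor 11101001 = 11001000
11100010 xor 10001001 = 01101011
00000111 xor 00101100 = 00101011
01111011 xor 00111111 = 01000100
10110111 xor 01111010 = 11001101
00000010 xor 10001000 = 10001010
11100101 xor 10101101 = 01001000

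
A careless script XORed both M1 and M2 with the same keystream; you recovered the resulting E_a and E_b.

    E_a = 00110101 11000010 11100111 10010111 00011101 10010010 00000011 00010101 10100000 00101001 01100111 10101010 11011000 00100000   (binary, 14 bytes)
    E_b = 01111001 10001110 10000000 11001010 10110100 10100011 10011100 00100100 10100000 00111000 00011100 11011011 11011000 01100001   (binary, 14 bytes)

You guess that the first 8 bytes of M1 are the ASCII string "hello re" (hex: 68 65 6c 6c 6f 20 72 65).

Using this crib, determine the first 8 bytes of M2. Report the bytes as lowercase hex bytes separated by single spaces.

24 29 0b 31 c6 11 ed 54

First, E_a ⊕ E_b = (M1 ⊕ K) ⊕ (M2 ⊕ K) = M1 ⊕ M2, so the key drops out. Then M2 = (M1 ⊕ M2) ⊕ M1 over the first 8 bytes.
byte 0: (35 ^ 79) ^ 68 = 4c ^ 68 = 24
byte 1: (c2 ^ 8e) ^ 65 = 4c ^ 65 = 29
byte 2: (e7 ^ 80) ^ 6c = 67 ^ 6c = 0b
byte 3: (97 ^ ca) ^ 6c = 5d ^ 6c = 31
byte 4: (1d ^ b4) ^ 6f = a9 ^ 6f = c6
byte 5: (92 ^ a3) ^ 20 = 31 ^ 20 = 11
byte 6: (03 ^ 9c) ^ 72 = 9f ^ 72 = ed
byte 7: (15 ^ 24) ^ 65 = 31 ^ 65 = 54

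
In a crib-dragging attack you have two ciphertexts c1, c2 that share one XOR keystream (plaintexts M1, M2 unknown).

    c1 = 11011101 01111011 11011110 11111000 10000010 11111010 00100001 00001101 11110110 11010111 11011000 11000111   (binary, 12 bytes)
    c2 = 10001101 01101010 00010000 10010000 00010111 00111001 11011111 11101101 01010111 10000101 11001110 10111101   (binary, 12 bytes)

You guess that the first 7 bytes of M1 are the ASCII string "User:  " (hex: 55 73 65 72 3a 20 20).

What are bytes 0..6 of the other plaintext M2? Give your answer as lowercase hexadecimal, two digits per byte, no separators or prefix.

0562ab1aafe3de

First, c1 ⊕ c2 = (M1 ⊕ K) ⊕ (M2 ⊕ K) = M1 ⊕ M2, so the key drops out. Then M2 = (M1 ⊕ M2) ⊕ M1 over the first 7 bytes.
byte 0: (dd ⊕ 8d) ⊕ 55 = 50 ⊕ 55 = 05
byte 1: (7b ⊕ 6a) ⊕ 73 = 11 ⊕ 73 = 62
byte 2: (de ⊕ 10) ⊕ 65 = ce ⊕ 65 = ab
byte 3: (f8 ⊕ 90) ⊕ 72 = 68 ⊕ 72 = 1a
byte 4: (82 ⊕ 17) ⊕ 3a = 95 ⊕ 3a = af
byte 5: (fa ⊕ 39) ⊕ 20 = c3 ⊕ 20 = e3
byte 6: (21 ⊕ df) ⊕ 20 = fe ⊕ 20 = de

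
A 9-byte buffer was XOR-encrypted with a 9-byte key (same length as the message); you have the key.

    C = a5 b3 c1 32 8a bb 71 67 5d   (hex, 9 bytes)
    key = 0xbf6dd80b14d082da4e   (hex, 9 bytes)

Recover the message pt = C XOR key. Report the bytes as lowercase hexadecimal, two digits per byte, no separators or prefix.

XOR is its own inverse, so applying the key byte-wise gives the result directly.
byte 0: a5 ^ bf = 1a
byte 1: b3 ^ 6d = de
byte 2: c1 ^ d8 = 19
byte 3: 32 ^ 0b = 39
byte 4: 8a ^ 14 = 9e
byte 5: bb ^ d0 = 6b
byte 6: 71 ^ 82 = f3
byte 7: 67 ^ da = bd
byte 8: 5d ^ 4e = 13

1ade19399e6bf3bd13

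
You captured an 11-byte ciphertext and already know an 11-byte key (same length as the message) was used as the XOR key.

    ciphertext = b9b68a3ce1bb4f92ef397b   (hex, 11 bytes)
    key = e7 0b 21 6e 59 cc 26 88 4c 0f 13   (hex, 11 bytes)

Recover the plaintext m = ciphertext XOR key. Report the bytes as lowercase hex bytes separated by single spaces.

5e bd ab 52 b8 77 69 1a a3 36 68

XOR is its own inverse, so applying the key byte-wise gives the result directly.
byte 0: 10111001 ⊕ 11100111 = 01011110
byte 1: 10110110 ⊕ 00001011 = 10111101
byte 2: 10001010 ⊕ 00100001 = 10101011
byte 3: 00111100 ⊕ 01101110 = 01010010
byte 4: 11100001 ⊕ 01011001 = 10111000
byte 5: 10111011 ⊕ 11001100 = 01110111
byte 6: 01001111 ⊕ 00100110 = 01101001
byte 7: 10010010 ⊕ 10001000 = 00011010
byte 8: 11101111 ⊕ 01001100 = 10100011
byte 9: 00111001 ⊕ 00001111 = 00110110
byte 10: 01111011 ⊕ 00010011 = 01101000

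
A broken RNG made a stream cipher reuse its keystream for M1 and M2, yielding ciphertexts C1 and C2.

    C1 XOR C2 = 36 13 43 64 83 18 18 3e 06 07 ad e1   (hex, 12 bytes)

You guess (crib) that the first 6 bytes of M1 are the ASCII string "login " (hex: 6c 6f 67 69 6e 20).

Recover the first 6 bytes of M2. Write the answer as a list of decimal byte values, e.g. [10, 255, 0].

[90, 124, 36, 13, 237, 56]

Since C1 ⊕ C2 = M1 ⊕ M2, XORing with the guessed M1 bytes yields the corresponding M2 bytes: M2 = (C1 ⊕ C2) ⊕ M1.
byte 0: 36 ^ 6c = 5a
byte 1: 13 ^ 6f = 7c
byte 2: 43 ^ 67 = 24
byte 3: 64 ^ 69 = 0d
byte 4: 83 ^ 6e = ed
byte 5: 18 ^ 20 = 38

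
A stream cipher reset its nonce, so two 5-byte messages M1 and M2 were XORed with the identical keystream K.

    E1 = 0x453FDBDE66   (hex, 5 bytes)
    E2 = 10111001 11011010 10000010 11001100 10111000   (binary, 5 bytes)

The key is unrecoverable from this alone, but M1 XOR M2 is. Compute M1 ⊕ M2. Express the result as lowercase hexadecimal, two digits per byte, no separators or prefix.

fce55912de

E1 ⊕ E2 = (M1 ⊕ K) ⊕ (M2 ⊕ K) = M1 ⊕ M2 — the shared key cancels under XOR.
byte 0:  69 XOR 185 = 252
byte 1:  63 XOR 218 = 229
byte 2: 219 XOR 130 =  89
byte 3: 222 XOR 204 =  18
byte 4: 102 XOR 184 = 222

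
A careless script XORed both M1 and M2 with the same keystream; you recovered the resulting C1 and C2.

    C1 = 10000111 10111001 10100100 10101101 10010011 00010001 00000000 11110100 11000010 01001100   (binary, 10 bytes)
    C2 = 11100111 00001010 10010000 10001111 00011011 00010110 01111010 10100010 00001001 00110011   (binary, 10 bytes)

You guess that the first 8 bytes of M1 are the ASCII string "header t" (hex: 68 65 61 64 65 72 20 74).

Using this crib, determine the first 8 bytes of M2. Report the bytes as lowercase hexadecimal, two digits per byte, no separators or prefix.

First, C1 ⊕ C2 = (M1 ⊕ K) ⊕ (M2 ⊕ K) = M1 ⊕ M2, so the key drops out. Then M2 = (M1 ⊕ M2) ⊕ M1 over the first 8 bytes.
byte 0: (87 ^ e7) ^ 68 = 60 ^ 68 = 08
byte 1: (b9 ^ 0a) ^ 65 = b3 ^ 65 = d6
byte 2: (a4 ^ 90) ^ 61 = 34 ^ 61 = 55
byte 3: (ad ^ 8f) ^ 64 = 22 ^ 64 = 46
byte 4: (93 ^ 1b) ^ 65 = 88 ^ 65 = ed
byte 5: (11 ^ 16) ^ 72 = 07 ^ 72 = 75
byte 6: (00 ^ 7a) ^ 20 = 7a ^ 20 = 5a
byte 7: (f4 ^ a2) ^ 74 = 56 ^ 74 = 22

08d65546ed755a22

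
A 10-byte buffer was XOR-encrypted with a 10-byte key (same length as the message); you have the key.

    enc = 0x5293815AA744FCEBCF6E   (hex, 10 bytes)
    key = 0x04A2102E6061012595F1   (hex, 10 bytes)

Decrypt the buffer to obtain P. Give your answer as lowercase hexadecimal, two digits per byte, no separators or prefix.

XOR is its own inverse, so applying the key byte-wise gives the result directly.
01010010 XOR 00000100 = 01010110
10010011 XOR 10100010 = 00110001
10000001 XOR 00010000 = 10010001
01011010 XOR 00101110 = 01110100
10100111 XOR 01100000 = 11000111
01000100 XOR 01100001 = 00100101
11111100 XOR 00000001 = 11111101
11101011 XOR 00100101 = 11001110
11001111 XOR 10010101 = 01011010
01101110 XOR 11110001 = 10011111

56319174c725fdce5a9f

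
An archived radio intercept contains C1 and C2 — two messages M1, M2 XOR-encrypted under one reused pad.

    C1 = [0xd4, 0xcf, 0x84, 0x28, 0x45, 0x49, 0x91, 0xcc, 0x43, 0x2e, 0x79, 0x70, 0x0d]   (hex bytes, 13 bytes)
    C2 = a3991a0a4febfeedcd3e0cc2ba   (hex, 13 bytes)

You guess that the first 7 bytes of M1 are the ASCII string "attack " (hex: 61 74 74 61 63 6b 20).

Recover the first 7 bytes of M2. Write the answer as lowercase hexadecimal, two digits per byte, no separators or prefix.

First, C1 ⊕ C2 = (M1 ⊕ K) ⊕ (M2 ⊕ K) = M1 ⊕ M2, so the key drops out. Then M2 = (M1 ⊕ M2) ⊕ M1 over the first 7 bytes.
byte 0: (d4 ⊕ a3) ⊕ 61 = 77 ⊕ 61 = 16
byte 1: (cf ⊕ 99) ⊕ 74 = 56 ⊕ 74 = 22
byte 2: (84 ⊕ 1a) ⊕ 74 = 9e ⊕ 74 = ea
byte 3: (28 ⊕ 0a) ⊕ 61 = 22 ⊕ 61 = 43
byte 4: (45 ⊕ 4f) ⊕ 63 = 0a ⊕ 63 = 69
byte 5: (49 ⊕ eb) ⊕ 6b = a2 ⊕ 6b = c9
byte 6: (91 ⊕ fe) ⊕ 20 = 6f ⊕ 20 = 4f

1622ea4369c94f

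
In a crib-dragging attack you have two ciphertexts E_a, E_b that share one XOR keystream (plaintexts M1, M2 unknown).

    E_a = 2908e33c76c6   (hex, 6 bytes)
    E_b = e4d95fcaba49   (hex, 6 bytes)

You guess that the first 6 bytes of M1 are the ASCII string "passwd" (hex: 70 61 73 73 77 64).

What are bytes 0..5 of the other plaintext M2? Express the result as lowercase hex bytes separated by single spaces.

First, E_a ⊕ E_b = (M1 ⊕ K) ⊕ (M2 ⊕ K) = M1 ⊕ M2, so the key drops out. Then M2 = (M1 ⊕ M2) ⊕ M1 over the first 6 bytes.
byte 0: (29 ⊕ e4) ⊕ 70 = cd ⊕ 70 = bd
byte 1: (08 ⊕ d9) ⊕ 61 = d1 ⊕ 61 = b0
byte 2: (e3 ⊕ 5f) ⊕ 73 = bc ⊕ 73 = cf
byte 3: (3c ⊕ ca) ⊕ 73 = f6 ⊕ 73 = 85
byte 4: (76 ⊕ ba) ⊕ 77 = cc ⊕ 77 = bb
byte 5: (c6 ⊕ 49) ⊕ 64 = 8f ⊕ 64 = eb

bd b0 cf 85 bb eb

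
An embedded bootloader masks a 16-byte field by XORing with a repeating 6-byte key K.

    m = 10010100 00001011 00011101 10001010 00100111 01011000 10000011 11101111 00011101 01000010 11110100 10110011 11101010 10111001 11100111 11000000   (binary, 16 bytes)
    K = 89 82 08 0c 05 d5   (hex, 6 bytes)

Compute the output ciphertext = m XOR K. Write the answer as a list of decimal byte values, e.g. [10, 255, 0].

[29, 137, 21, 134, 34, 141, 10, 109, 21, 78, 241, 102, 99, 59, 239, 204]

The 6-byte key repeats, so the effective keystream is 89 82 08 0c 05 d5 89 82 08 0c 05 d5 89 82 08 0c.
byte 0: 94 ^ 89 = 1d
byte 1: 0b ^ 82 = 89
byte 2: 1d ^ 08 = 15
byte 3: 8a ^ 0c = 86
byte 4: 27 ^ 05 = 22
byte 5: 58 ^ d5 = 8d
byte 6: 83 ^ 89 = 0a
byte 7: ef ^ 82 = 6d
byte 8: 1d ^ 08 = 15
byte 9: 42 ^ 0c = 4e
byte 10: f4 ^ 05 = f1
byte 11: b3 ^ d5 = 66
byte 12: ea ^ 89 = 63
byte 13: b9 ^ 82 = 3b
byte 14: e7 ^ 08 = ef
byte 15: c0 ^ 0c = cc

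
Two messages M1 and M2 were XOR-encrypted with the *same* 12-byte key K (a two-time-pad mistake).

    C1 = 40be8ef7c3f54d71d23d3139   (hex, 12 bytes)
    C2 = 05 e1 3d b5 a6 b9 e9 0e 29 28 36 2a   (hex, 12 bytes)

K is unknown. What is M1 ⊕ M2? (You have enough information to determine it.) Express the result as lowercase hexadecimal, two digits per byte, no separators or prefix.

C1 ⊕ C2 = (M1 ⊕ K) ⊕ (M2 ⊕ K) = M1 ⊕ M2 — the shared key cancels under XOR.
01000000 XOR 00000101 = 01000101
10111110 XOR 11100001 = 01011111
10001110 XOR 00111101 = 10110011
11110111 XOR 10110101 = 01000010
11000011 XOR 10100110 = 01100101
11110101 XOR 10111001 = 01001100
01001101 XOR 11101001 = 10100100
01110001 XOR 00001110 = 01111111
11010010 XOR 00101001 = 11111011
00111101 XOR 00101000 = 00010101
00110001 XOR 00110110 = 00000111
00111001 XOR 00101010 = 00010011

455fb342654ca47ffb150713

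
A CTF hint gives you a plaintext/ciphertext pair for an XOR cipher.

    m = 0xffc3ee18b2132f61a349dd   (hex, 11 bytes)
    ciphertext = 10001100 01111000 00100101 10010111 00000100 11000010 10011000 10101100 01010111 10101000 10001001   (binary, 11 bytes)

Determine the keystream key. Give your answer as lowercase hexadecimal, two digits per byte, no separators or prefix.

Since ciphertext = m ⊕ key, XORing both sides with m gives key = m ⊕ ciphertext.
255 ^ 140 = 115
195 ^ 120 = 187
238 ^  37 = 203
 24 ^ 151 = 143
178 ^   4 = 182
 19 ^ 194 = 209
 47 ^ 152 = 183
 97 ^ 172 = 205
163 ^  87 = 244
 73 ^ 168 = 225
221 ^ 137 =  84

73bbcb8fb6d1b7cdf4e154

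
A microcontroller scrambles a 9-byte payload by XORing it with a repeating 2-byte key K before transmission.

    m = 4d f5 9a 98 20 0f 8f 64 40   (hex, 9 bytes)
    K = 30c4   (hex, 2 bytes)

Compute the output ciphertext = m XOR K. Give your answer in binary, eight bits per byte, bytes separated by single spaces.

01111101 00110001 10101010 01011100 00010000 11001011 10111111 10100000 01110000

The 2-byte key repeats, so the effective keystream is 30 c4 30 c4 30 c4 30 c4 30.
byte 0: 4d XOR 30 = 7d
byte 1: f5 XOR c4 = 31
byte 2: 9a XOR 30 = aa
byte 3: 98 XOR c4 = 5c
byte 4: 20 XOR 30 = 10
byte 5: 0f XOR c4 = cb
byte 6: 8f XOR 30 = bf
byte 7: 64 XOR c4 = a0
byte 8: 40 XOR 30 = 70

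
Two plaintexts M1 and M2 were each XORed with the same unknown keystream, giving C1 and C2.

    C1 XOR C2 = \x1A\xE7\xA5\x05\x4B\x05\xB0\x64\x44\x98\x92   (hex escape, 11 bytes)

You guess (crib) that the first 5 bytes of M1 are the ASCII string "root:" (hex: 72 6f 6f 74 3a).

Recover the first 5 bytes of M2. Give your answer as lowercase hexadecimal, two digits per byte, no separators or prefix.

Since C1 ⊕ C2 = M1 ⊕ M2, XORing with the guessed M1 bytes yields the corresponding M2 bytes: M2 = (C1 ⊕ C2) ⊕ M1.
1a ⊕ 72 = 68
e7 ⊕ 6f = 88
a5 ⊕ 6f = ca
05 ⊕ 74 = 71
4b ⊕ 3a = 71

6888ca7171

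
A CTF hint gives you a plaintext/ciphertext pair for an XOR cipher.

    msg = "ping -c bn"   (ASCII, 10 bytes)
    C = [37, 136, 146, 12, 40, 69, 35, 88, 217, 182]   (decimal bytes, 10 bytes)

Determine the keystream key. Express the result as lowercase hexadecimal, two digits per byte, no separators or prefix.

Since C = msg ⊕ key, XORing both sides with msg gives key = msg ⊕ C.
byte 0: 01110000 XOR 00100101 = 01010101
byte 1: 01101001 XOR 10001000 = 11100001
byte 2: 01101110 XOR 10010010 = 11111100
byte 3: 01100111 XOR 00001100 = 01101011
byte 4: 00100000 XOR 00101000 = 00001000
byte 5: 00101101 XOR 01000101 = 01101000
byte 6: 01100011 XOR 00100011 = 01000000
byte 7: 00100000 XOR 01011000 = 01111000
byte 8: 01100010 XOR 11011001 = 10111011
byte 9: 01101110 XOR 10110110 = 11011000

55e1fc6b08684078bbd8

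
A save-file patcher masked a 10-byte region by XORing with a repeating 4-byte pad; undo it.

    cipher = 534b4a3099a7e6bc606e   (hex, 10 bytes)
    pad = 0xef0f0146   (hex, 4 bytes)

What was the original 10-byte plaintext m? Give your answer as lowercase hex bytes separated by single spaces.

The 4-byte key repeats, so the effective keystream is ef 0f 01 46 ef 0f 01 46 ef 0f.
byte 0: 53 xor ef = bc
byte 1: 4b xor 0f = 44
byte 2: 4a xor 01 = 4b
byte 3: 30 xor 46 = 76
byte 4: 99 xor ef = 76
byte 5: a7 xor 0f = a8
byte 6: e6 xor 01 = e7
byte 7: bc xor 46 = fa
byte 8: 60 xor ef = 8f
byte 9: 6e xor 0f = 61

bc 44 4b 76 76 a8 e7 fa 8f 61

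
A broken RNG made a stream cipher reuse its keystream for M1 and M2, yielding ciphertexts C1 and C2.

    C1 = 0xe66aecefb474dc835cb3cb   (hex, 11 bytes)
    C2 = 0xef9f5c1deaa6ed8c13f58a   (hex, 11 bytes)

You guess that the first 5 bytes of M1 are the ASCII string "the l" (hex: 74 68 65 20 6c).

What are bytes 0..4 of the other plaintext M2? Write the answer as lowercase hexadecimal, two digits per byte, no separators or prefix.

7d9dd5d232

First, C1 ⊕ C2 = (M1 ⊕ K) ⊕ (M2 ⊕ K) = M1 ⊕ M2, so the key drops out. Then M2 = (M1 ⊕ M2) ⊕ M1 over the first 5 bytes.
byte 0: (e6 ^ ef) ^ 74 = 09 ^ 74 = 7d
byte 1: (6a ^ 9f) ^ 68 = f5 ^ 68 = 9d
byte 2: (ec ^ 5c) ^ 65 = b0 ^ 65 = d5
byte 3: (ef ^ 1d) ^ 20 = f2 ^ 20 = d2
byte 4: (b4 ^ ea) ^ 6c = 5e ^ 6c = 32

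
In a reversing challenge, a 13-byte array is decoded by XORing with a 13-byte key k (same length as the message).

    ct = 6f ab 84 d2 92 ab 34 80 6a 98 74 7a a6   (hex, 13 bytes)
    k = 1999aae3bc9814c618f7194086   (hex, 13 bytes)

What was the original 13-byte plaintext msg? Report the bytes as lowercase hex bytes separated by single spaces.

76 32 2e 31 2e 33 20 46 72 6f 6d 3a 20

6f ⊕ 19 = 76
ab ⊕ 99 = 32
84 ⊕ aa = 2e
d2 ⊕ e3 = 31
92 ⊕ bc = 2e
ab ⊕ 98 = 33
34 ⊕ 14 = 20
80 ⊕ c6 = 46
6a ⊕ 18 = 72
98 ⊕ f7 = 6f
74 ⊕ 19 = 6d
7a ⊕ 40 = 3a
a6 ⊕ 86 = 20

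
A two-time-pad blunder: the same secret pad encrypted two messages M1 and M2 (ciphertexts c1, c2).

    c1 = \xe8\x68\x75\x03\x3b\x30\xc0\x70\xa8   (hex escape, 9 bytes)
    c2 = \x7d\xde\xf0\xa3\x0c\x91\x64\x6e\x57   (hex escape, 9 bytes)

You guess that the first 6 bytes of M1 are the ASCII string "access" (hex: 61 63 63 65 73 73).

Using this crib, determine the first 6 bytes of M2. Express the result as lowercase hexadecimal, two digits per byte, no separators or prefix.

First, c1 ⊕ c2 = (M1 ⊕ K) ⊕ (M2 ⊕ K) = M1 ⊕ M2, so the key drops out. Then M2 = (M1 ⊕ M2) ⊕ M1 over the first 6 bytes.
byte 0: (e8 XOR 7d) XOR 61 = 95 XOR 61 = f4
byte 1: (68 XOR de) XOR 63 = b6 XOR 63 = d5
byte 2: (75 XOR f0) XOR 63 = 85 XOR 63 = e6
byte 3: (03 XOR a3) XOR 65 = a0 XOR 65 = c5
byte 4: (3b XOR 0c) XOR 73 = 37 XOR 73 = 44
byte 5: (30 XOR 91) XOR 73 = a1 XOR 73 = d2

f4d5e6c544d2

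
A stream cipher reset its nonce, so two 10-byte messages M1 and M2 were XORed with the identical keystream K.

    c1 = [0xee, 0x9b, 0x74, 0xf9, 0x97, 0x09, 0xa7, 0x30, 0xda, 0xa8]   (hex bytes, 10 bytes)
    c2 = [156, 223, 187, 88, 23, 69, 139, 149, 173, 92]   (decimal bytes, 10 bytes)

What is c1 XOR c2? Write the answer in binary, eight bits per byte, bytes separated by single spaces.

01110010 01000100 11001111 10100001 10000000 01001100 00101100 10100101 01110111 11110100

c1 ⊕ c2 = (M1 ⊕ K) ⊕ (M2 ⊕ K) = M1 ⊕ M2 — the shared key cancels under XOR.
ee ^ 9c = 72
9b ^ df = 44
74 ^ bb = cf
f9 ^ 58 = a1
97 ^ 17 = 80
09 ^ 45 = 4c
a7 ^ 8b = 2c
30 ^ 95 = a5
da ^ ad = 77
a8 ^ 5c = f4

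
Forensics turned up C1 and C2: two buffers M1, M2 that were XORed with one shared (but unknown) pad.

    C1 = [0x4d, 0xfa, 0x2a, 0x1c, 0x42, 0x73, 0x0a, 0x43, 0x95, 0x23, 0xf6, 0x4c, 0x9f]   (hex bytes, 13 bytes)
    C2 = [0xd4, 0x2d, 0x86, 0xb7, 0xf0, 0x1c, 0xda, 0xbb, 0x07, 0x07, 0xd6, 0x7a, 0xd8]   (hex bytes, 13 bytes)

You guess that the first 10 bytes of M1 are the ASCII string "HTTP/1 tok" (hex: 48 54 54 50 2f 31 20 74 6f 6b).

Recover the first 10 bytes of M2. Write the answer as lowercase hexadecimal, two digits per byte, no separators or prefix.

First, C1 ⊕ C2 = (M1 ⊕ K) ⊕ (M2 ⊕ K) = M1 ⊕ M2, so the key drops out. Then M2 = (M1 ⊕ M2) ⊕ M1 over the first 10 bytes.
byte 0: (4d ⊕ d4) ⊕ 48 = 99 ⊕ 48 = d1
byte 1: (fa ⊕ 2d) ⊕ 54 = d7 ⊕ 54 = 83
byte 2: (2a ⊕ 86) ⊕ 54 = ac ⊕ 54 = f8
byte 3: (1c ⊕ b7) ⊕ 50 = ab ⊕ 50 = fb
byte 4: (42 ⊕ f0) ⊕ 2f = b2 ⊕ 2f = 9d
byte 5: (73 ⊕ 1c) ⊕ 31 = 6f ⊕ 31 = 5e
byte 6: (0a ⊕ da) ⊕ 20 = d0 ⊕ 20 = f0
byte 7: (43 ⊕ bb) ⊕ 74 = f8 ⊕ 74 = 8c
byte 8: (95 ⊕ 07) ⊕ 6f = 92 ⊕ 6f = fd
byte 9: (23 ⊕ 07) ⊕ 6b = 24 ⊕ 6b = 4f

d183f8fb9d5ef08cfd4f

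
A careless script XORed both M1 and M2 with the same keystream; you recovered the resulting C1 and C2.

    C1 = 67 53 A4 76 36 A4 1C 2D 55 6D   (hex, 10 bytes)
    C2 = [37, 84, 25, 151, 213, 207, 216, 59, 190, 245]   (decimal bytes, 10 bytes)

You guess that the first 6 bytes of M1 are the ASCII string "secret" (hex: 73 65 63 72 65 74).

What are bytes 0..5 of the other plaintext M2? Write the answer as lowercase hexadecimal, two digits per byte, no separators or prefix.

First, C1 ⊕ C2 = (M1 ⊕ K) ⊕ (M2 ⊕ K) = M1 ⊕ M2, so the key drops out. Then M2 = (M1 ⊕ M2) ⊕ M1 over the first 6 bytes.
byte 0: (67 xor 25) xor 73 = 42 xor 73 = 31
byte 1: (53 xor 54) xor 65 = 07 xor 65 = 62
byte 2: (a4 xor 19) xor 63 = bd xor 63 = de
byte 3: (76 xor 97) xor 72 = e1 xor 72 = 93
byte 4: (36 xor d5) xor 65 = e3 xor 65 = 86
byte 5: (a4 xor cf) xor 74 = 6b xor 74 = 1f

3162de93861f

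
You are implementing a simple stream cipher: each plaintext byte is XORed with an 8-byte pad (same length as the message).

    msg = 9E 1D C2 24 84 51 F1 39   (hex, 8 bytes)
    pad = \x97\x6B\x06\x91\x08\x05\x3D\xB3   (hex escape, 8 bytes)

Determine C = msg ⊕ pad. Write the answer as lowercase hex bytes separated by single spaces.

09 76 c4 b5 8c 54 cc 8a

XOR is its own inverse, so applying the key byte-wise gives the result directly.
byte 0: 158 XOR 151 =   9
byte 1:  29 XOR 107 = 118
byte 2: 194 XOR   6 = 196
byte 3:  36 XOR 145 = 181
byte 4: 132 XOR   8 = 140
byte 5:  81 XOR   5 =  84
byte 6: 241 XOR  61 = 204
byte 7:  57 XOR 179 = 138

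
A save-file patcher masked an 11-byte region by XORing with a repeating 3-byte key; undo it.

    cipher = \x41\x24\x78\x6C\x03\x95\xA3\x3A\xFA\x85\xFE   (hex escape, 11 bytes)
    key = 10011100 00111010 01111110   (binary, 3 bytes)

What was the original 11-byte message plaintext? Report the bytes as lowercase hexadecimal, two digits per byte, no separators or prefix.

dd1e06f039eb3f008419c4

The 3-byte key repeats, so the effective keystream is 9c 3a 7e 9c 3a 7e 9c 3a 7e 9c 3a.
byte 0: 41 ^ 9c = dd
byte 1: 24 ^ 3a = 1e
byte 2: 78 ^ 7e = 06
byte 3: 6c ^ 9c = f0
byte 4: 03 ^ 3a = 39
byte 5: 95 ^ 7e = eb
byte 6: a3 ^ 9c = 3f
byte 7: 3a ^ 3a = 00
byte 8: fa ^ 7e = 84
byte 9: 85 ^ 9c = 19
byte 10: fe ^ 3a = c4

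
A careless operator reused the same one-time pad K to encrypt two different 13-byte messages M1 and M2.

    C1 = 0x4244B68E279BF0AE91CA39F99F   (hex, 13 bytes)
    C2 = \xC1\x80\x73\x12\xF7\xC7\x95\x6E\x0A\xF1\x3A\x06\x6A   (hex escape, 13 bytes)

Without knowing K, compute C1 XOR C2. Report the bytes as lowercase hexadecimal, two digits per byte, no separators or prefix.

C1 ⊕ C2 = (M1 ⊕ K) ⊕ (M2 ⊕ K) = M1 ⊕ M2 — the shared key cancels under XOR.
42 xor c1 = 83
44 xor 80 = c4
b6 xor 73 = c5
8e xor 12 = 9c
27 xor f7 = d0
9b xor c7 = 5c
f0 xor 95 = 65
ae xor 6e = c0
91 xor 0a = 9b
ca xor f1 = 3b
39 xor 3a = 03
f9 xor 06 = ff
9f xor 6a = f5

83c4c59cd05c65c09b3b03fff5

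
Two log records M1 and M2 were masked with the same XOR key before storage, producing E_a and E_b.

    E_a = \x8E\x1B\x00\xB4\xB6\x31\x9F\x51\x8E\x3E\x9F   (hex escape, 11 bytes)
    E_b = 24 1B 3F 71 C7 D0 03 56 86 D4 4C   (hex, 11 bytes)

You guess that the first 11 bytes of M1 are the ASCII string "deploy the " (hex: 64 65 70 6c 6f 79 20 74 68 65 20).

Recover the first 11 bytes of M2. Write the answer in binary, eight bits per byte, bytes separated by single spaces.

First, E_a ⊕ E_b = (M1 ⊕ K) ⊕ (M2 ⊕ K) = M1 ⊕ M2, so the key drops out. Then M2 = (M1 ⊕ M2) ⊕ M1 over the first 11 bytes.
byte 0: (8e ^ 24) ^ 64 = aa ^ 64 = ce
byte 1: (1b ^ 1b) ^ 65 = 00 ^ 65 = 65
byte 2: (00 ^ 3f) ^ 70 = 3f ^ 70 = 4f
byte 3: (b4 ^ 71) ^ 6c = c5 ^ 6c = a9
byte 4: (b6 ^ c7) ^ 6f = 71 ^ 6f = 1e
byte 5: (31 ^ d0) ^ 79 = e1 ^ 79 = 98
byte 6: (9f ^ 03) ^ 20 = 9c ^ 20 = bc
byte 7: (51 ^ 56) ^ 74 = 07 ^ 74 = 73
byte 8: (8e ^ 86) ^ 68 = 08 ^ 68 = 60
byte 9: (3e ^ d4) ^ 65 = ea ^ 65 = 8f
byte 10: (9f ^ 4c) ^ 20 = d3 ^ 20 = f3

11001110 01100101 01001111 10101001 00011110 10011000 10111100 01110011 01100000 10001111 11110011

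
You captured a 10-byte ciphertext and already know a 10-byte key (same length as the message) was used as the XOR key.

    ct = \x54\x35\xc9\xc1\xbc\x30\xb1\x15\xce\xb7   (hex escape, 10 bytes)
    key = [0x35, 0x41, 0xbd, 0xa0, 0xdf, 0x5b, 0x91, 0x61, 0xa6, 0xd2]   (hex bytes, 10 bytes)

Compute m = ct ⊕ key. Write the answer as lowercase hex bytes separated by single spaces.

54 xor 35 = 61
35 xor 41 = 74
c9 xor bd = 74
c1 xor a0 = 61
bc xor df = 63
30 xor 5b = 6b
b1 xor 91 = 20
15 xor 61 = 74
ce xor a6 = 68
b7 xor d2 = 65

61 74 74 61 63 6b 20 74 68 65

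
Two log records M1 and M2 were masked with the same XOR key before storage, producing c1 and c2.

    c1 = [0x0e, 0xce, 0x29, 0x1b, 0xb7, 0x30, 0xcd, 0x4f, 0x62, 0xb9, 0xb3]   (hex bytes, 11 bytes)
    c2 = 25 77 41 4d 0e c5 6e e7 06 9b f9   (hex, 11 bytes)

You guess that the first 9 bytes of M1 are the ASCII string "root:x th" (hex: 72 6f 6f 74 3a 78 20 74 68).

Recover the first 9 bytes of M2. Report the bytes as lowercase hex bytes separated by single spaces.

First, c1 ⊕ c2 = (M1 ⊕ K) ⊕ (M2 ⊕ K) = M1 ⊕ M2, so the key drops out. Then M2 = (M1 ⊕ M2) ⊕ M1 over the first 9 bytes.
byte 0: (0e xor 25) xor 72 = 2b xor 72 = 59
byte 1: (ce xor 77) xor 6f = b9 xor 6f = d6
byte 2: (29 xor 41) xor 6f = 68 xor 6f = 07
byte 3: (1b xor 4d) xor 74 = 56 xor 74 = 22
byte 4: (b7 xor 0e) xor 3a = b9 xor 3a = 83
byte 5: (30 xor c5) xor 78 = f5 xor 78 = 8d
byte 6: (cd xor 6e) xor 20 = a3 xor 20 = 83
byte 7: (4f xor e7) xor 74 = a8 xor 74 = dc
byte 8: (62 xor 06) xor 68 = 64 xor 68 = 0c

59 d6 07 22 83 8d 83 dc 0c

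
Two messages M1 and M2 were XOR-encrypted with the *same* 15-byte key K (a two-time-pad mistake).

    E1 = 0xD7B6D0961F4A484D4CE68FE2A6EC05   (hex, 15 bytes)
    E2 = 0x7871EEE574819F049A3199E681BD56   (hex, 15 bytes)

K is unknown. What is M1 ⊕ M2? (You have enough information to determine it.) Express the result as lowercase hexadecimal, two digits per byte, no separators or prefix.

afc73e736bcbd749d6d71604275153

E1 ⊕ E2 = (M1 ⊕ K) ⊕ (M2 ⊕ K) = M1 ⊕ M2 — the shared key cancels under XOR.
d7 ⊕ 78 = af
b6 ⊕ 71 = c7
d0 ⊕ ee = 3e
96 ⊕ e5 = 73
1f ⊕ 74 = 6b
4a ⊕ 81 = cb
48 ⊕ 9f = d7
4d ⊕ 04 = 49
4c ⊕ 9a = d6
e6 ⊕ 31 = d7
8f ⊕ 99 = 16
e2 ⊕ e6 = 04
a6 ⊕ 81 = 27
ec ⊕ bd = 51
05 ⊕ 56 = 53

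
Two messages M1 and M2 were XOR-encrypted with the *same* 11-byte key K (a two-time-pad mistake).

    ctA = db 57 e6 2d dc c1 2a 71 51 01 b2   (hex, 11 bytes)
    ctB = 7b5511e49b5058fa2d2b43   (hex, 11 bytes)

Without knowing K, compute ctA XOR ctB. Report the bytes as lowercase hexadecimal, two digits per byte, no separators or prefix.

ctA ⊕ ctB = (M1 ⊕ K) ⊕ (M2 ⊕ K) = M1 ⊕ M2 — the shared key cancels under XOR.
byte 0: 11011011 XOR 01111011 = 10100000
byte 1: 01010111 XOR 01010101 = 00000010
byte 2: 11100110 XOR 00010001 = 11110111
byte 3: 00101101 XOR 11100100 = 11001001
byte 4: 11011100 XOR 10011011 = 01000111
byte 5: 11000001 XOR 01010000 = 10010001
byte 6: 00101010 XOR 01011000 = 01110010
byte 7: 01110001 XOR 11111010 = 10001011
byte 8: 01010001 XOR 00101101 = 01111100
byte 9: 00000001 XOR 00101011 = 00101010
byte 10: 10110010 XOR 01000011 = 11110001

a002f7c94791728b7c2af1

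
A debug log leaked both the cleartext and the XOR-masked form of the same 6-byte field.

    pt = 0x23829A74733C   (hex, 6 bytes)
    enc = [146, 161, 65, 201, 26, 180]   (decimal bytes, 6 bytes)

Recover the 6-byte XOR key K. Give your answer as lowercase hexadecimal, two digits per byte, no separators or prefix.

b123dbbd6988

Since enc = pt ⊕ K, XORing both sides with pt gives K = pt ⊕ enc.
23 xor 92 = b1
82 xor a1 = 23
9a xor 41 = db
74 xor c9 = bd
73 xor 1a = 69
3c xor b4 = 88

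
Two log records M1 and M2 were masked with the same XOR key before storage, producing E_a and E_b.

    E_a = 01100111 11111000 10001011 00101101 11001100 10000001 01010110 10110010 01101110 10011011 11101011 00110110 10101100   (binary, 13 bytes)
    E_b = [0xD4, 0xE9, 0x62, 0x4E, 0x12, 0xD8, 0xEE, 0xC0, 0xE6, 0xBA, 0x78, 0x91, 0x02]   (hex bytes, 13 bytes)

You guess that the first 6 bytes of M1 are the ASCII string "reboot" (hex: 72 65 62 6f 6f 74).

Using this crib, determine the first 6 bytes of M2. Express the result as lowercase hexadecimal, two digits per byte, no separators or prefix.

First, E_a ⊕ E_b = (M1 ⊕ K) ⊕ (M2 ⊕ K) = M1 ⊕ M2, so the key drops out. Then M2 = (M1 ⊕ M2) ⊕ M1 over the first 6 bytes.
byte 0: (67 ^ d4) ^ 72 = b3 ^ 72 = c1
byte 1: (f8 ^ e9) ^ 65 = 11 ^ 65 = 74
byte 2: (8b ^ 62) ^ 62 = e9 ^ 62 = 8b
byte 3: (2d ^ 4e) ^ 6f = 63 ^ 6f = 0c
byte 4: (cc ^ 12) ^ 6f = de ^ 6f = b1
byte 5: (81 ^ d8) ^ 74 = 59 ^ 74 = 2d

c1748b0cb12d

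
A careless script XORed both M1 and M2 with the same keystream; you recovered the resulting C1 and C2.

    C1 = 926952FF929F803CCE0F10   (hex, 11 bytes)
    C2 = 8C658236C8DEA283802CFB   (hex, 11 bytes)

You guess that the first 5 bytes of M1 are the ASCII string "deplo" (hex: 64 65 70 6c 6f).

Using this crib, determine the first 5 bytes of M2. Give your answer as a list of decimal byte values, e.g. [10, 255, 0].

[122, 105, 160, 165, 53]

First, C1 ⊕ C2 = (M1 ⊕ K) ⊕ (M2 ⊕ K) = M1 ⊕ M2, so the key drops out. Then M2 = (M1 ⊕ M2) ⊕ M1 over the first 5 bytes.
byte 0: (92 XOR 8c) XOR 64 = 1e XOR 64 = 7a
byte 1: (69 XOR 65) XOR 65 = 0c XOR 65 = 69
byte 2: (52 XOR 82) XOR 70 = d0 XOR 70 = a0
byte 3: (ff XOR 36) XOR 6c = c9 XOR 6c = a5
byte 4: (92 XOR c8) XOR 6f = 5a XOR 6f = 35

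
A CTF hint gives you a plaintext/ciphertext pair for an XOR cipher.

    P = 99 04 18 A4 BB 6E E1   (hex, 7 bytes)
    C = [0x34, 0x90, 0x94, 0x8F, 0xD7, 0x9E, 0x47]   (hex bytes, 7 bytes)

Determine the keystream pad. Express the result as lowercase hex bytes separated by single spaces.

Since C = P ⊕ pad, XORing both sides with P gives pad = P ⊕ C.
99 ^ 34 = ad
04 ^ 90 = 94
18 ^ 94 = 8c
a4 ^ 8f = 2b
bb ^ d7 = 6c
6e ^ 9e = f0
e1 ^ 47 = a6

ad 94 8c 2b 6c f0 a6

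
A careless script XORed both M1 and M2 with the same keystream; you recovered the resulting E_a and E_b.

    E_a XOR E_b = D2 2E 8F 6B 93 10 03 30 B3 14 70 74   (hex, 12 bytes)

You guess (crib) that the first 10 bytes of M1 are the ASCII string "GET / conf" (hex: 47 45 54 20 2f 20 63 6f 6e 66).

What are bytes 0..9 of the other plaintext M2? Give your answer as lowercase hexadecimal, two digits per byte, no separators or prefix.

956bdb4bbc30605fdd72

Since E_a ⊕ E_b = M1 ⊕ M2, XORing with the guessed M1 bytes yields the corresponding M2 bytes: M2 = (E_a ⊕ E_b) ⊕ M1.
d2 xor 47 = 95
2e xor 45 = 6b
8f xor 54 = db
6b xor 20 = 4b
93 xor 2f = bc
10 xor 20 = 30
03 xor 63 = 60
30 xor 6f = 5f
b3 xor 6e = dd
14 xor 66 = 72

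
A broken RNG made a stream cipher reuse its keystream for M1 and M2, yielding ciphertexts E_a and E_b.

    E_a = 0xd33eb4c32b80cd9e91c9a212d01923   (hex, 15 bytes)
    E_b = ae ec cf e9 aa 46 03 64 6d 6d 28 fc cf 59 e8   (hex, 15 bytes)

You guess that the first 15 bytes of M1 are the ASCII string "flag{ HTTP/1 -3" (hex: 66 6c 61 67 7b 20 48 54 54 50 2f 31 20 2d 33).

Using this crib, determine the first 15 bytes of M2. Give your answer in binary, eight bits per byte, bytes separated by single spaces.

00011011 10111110 00011010 01001101 11111010 11100110 10000110 10101110 10101000 11110100 10100101 11011111 00111111 01101101 11111000

First, E_a ⊕ E_b = (M1 ⊕ K) ⊕ (M2 ⊕ K) = M1 ⊕ M2, so the key drops out. Then M2 = (M1 ⊕ M2) ⊕ M1 over the first 15 bytes.
byte 0: (d3 ^ ae) ^ 66 = 7d ^ 66 = 1b
byte 1: (3e ^ ec) ^ 6c = d2 ^ 6c = be
byte 2: (b4 ^ cf) ^ 61 = 7b ^ 61 = 1a
byte 3: (c3 ^ e9) ^ 67 = 2a ^ 67 = 4d
byte 4: (2b ^ aa) ^ 7b = 81 ^ 7b = fa
byte 5: (80 ^ 46) ^ 20 = c6 ^ 20 = e6
byte 6: (cd ^ 03) ^ 48 = ce ^ 48 = 86
byte 7: (9e ^ 64) ^ 54 = fa ^ 54 = ae
byte 8: (91 ^ 6d) ^ 54 = fc ^ 54 = a8
byte 9: (c9 ^ 6d) ^ 50 = a4 ^ 50 = f4
byte 10: (a2 ^ 28) ^ 2f = 8a ^ 2f = a5
byte 11: (12 ^ fc) ^ 31 = ee ^ 31 = df
byte 12: (d0 ^ cf) ^ 20 = 1f ^ 20 = 3f
byte 13: (19 ^ 59) ^ 2d = 40 ^ 2d = 6d
byte 14: (23 ^ e8) ^ 33 = cb ^ 33 = f8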